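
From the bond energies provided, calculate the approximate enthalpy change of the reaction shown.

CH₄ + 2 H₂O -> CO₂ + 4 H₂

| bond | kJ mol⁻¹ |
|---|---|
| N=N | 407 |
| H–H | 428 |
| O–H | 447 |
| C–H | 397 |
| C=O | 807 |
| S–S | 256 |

ΔH ≈ +50 kJ

Bonds broken (reactants):
  C–H: 4 × 397 = 1588
  O–H: 4 × 447 = 1788
  Σ(broken) = 3376 kJ
Bonds formed (products):
  C=O: 2 × 807 = 1614
  H–H: 4 × 428 = 1712
  Σ(formed) = 3326 kJ
ΔH = Σ(broken) − Σ(formed) = 3376 − 3326 = +50 kJ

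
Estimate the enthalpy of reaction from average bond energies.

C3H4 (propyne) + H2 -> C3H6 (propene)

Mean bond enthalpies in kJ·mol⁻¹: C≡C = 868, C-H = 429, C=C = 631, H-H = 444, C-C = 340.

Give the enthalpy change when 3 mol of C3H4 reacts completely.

ΔH = −531 kJ

Bonds broken (reactants):
  C≡C: 1 × 868 = 868
  C-C: 1 × 340 = 340
  C-H: 4 × 429 = 1716
  H-H: 1 × 444 = 444
  Σ(broken) = 3368 kJ
Bonds formed (products):
  C-C: 1 × 340 = 340
  C-H: 6 × 429 = 2574
  C=C: 1 × 631 = 631
  Σ(formed) = 3545 kJ
ΔH = Σ(broken) − Σ(formed) = 3368 − 3545 = −177 kJ
For 3× the reaction as written: 3 × (−177) = −531 kJ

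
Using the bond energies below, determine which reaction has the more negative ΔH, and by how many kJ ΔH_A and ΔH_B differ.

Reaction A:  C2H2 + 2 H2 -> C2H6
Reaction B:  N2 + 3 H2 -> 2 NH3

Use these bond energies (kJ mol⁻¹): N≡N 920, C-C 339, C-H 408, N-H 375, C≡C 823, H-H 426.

Reaction A:
  Bonds broken (reactants):
    C≡C: 1 × 823 = 823
    C-H: 2 × 408 = 816
    H-H: 2 × 426 = 852
    Σ(broken) = 2491 kJ
  Bonds formed (products):
    C-C: 1 × 339 = 339
    C-H: 6 × 408 = 2448
    Σ(formed) = 2787 kJ
  ΔH_A = 2491 − 2787 = −296 kJ
Reaction B:
  Bonds broken (reactants):
    H-H: 3 × 426 = 1278
    N≡N: 1 × 920 = 920
    Σ(broken) = 2198 kJ
  Bonds formed (products):
    N-H: 6 × 375 = 2250
    Σ(formed) = 2250 kJ
  ΔH_B = 2198 − 2250 = −52 kJ
ΔH_A − ΔH_B = −244 kJ, so reaction A has the more negative ΔH; |ΔH_A − ΔH_B| = 244 kJ.

Reaction A, by 244 kJ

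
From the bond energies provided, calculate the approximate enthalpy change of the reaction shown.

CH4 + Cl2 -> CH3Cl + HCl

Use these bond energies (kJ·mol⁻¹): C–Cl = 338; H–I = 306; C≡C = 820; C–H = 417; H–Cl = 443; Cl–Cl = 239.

Bonds broken (reactants):
  C–H: 4 × 417 = 1668
  Cl–Cl: 1 × 239 = 239
  Σ(broken) = 1907 kJ
Bonds formed (products):
  C–Cl: 1 × 338 = 338
  C–H: 3 × 417 = 1251
  H–Cl: 1 × 443 = 443
  Σ(formed) = 2032 kJ
ΔH = Σ(broken) − Σ(formed) = 1907 − 2032 = −125 kJ

ΔH ≈ −125 kJ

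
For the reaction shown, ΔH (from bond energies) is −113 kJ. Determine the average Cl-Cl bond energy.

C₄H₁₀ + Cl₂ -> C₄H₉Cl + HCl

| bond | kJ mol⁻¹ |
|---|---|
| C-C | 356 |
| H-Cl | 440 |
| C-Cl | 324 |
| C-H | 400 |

D(Cl-Cl) ≈ 251 kJ/mol

Let D be the Cl-Cl bond energy.
Σ(broken) = 3×356 + 10×400 + 1×D = 5068 + D
Σ(formed) = 3×356 + 1×324 + 9×400 + 1×440 = 5432
ΔH = Σ(broken) − Σ(formed) = (5068 + D) − (5432) = −364 + D
Setting this equal to −113 kJ gives D = 251 kJ/mol.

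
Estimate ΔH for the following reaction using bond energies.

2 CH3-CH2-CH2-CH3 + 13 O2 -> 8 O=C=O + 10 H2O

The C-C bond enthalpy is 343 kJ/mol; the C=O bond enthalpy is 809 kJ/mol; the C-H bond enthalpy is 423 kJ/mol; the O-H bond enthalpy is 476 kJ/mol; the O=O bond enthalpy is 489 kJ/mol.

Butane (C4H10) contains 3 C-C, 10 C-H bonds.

ΔH ≈ −5589 kJ

Bonds broken (reactants):
  C-C: 6 × 343 = 2058
  C-H: 20 × 423 = 8460
  O=O: 13 × 489 = 6357
  Σ(broken) = 16875 kJ
Bonds formed (products):
  C=O: 16 × 809 = 12944
  O-H: 20 × 476 = 9520
  Σ(formed) = 22464 kJ
ΔH = Σ(broken) − Σ(formed) = 16875 − 22464 = −5589 kJ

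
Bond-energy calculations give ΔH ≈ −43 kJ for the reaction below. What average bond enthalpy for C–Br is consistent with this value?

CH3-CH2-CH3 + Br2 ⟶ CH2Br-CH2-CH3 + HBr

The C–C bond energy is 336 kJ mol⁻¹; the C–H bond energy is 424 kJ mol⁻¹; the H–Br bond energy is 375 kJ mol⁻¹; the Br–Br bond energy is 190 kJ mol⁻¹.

D(C–Br) ≈ 282 kJ/mol

Let D be the C–Br bond energy.
Σ(broken) = 1×190 + 2×336 + 8×424 = 4254
Σ(formed) = 1×D + 2×336 + 7×424 + 1×375 = 4015 + D
ΔH = Σ(broken) − Σ(formed) = (4254) − (4015 + D) = +239 − D
Setting this equal to −43 kJ gives D = 282 kJ/mol.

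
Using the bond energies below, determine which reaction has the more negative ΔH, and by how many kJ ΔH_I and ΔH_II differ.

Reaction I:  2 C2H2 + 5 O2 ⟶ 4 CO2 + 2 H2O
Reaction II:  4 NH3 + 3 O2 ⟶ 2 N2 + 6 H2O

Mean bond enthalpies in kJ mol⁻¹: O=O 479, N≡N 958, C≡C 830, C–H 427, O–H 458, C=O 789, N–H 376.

Reaction I:
  Bonds broken (reactants):
    C≡C: 2 × 830 = 1660
    C–H: 4 × 427 = 1708
    O=O: 5 × 479 = 2395
    Σ(broken) = 5763 kJ
  Bonds formed (products):
    C=O: 8 × 789 = 6312
    O–H: 4 × 458 = 1832
    Σ(formed) = 8144 kJ
  ΔH_I = 5763 − 8144 = −2381 kJ
Reaction II:
  Bonds broken (reactants):
    N–H: 12 × 376 = 4512
    O=O: 3 × 479 = 1437
    Σ(broken) = 5949 kJ
  Bonds formed (products):
    N≡N: 2 × 958 = 1916
    O–H: 12 × 458 = 5496
    Σ(formed) = 7412 kJ
  ΔH_II = 5949 − 7412 = −1463 kJ
ΔH_I − ΔH_II = −918 kJ, so reaction I has the more negative ΔH; |ΔH_I − ΔH_II| = 918 kJ.

Reaction I, by 918 kJ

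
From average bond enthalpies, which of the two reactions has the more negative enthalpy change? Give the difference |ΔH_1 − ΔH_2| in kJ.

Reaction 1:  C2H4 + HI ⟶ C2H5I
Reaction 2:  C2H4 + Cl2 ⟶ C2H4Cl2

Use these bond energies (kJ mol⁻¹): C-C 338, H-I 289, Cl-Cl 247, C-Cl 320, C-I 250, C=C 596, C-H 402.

Reaction 1:
  Bonds broken (reactants):
    C-H: 4 × 402 = 1608
    C=C: 1 × 596 = 596
    H-I: 1 × 289 = 289
    Σ(broken) = 2493 kJ
  Bonds formed (products):
    C-C: 1 × 338 = 338
    C-H: 5 × 402 = 2010
    C-I: 1 × 250 = 250
    Σ(formed) = 2598 kJ
  ΔH_1 = 2493 − 2598 = −105 kJ
Reaction 2:
  Bonds broken (reactants):
    C-H: 4 × 402 = 1608
    C=C: 1 × 596 = 596
    Cl-Cl: 1 × 247 = 247
    Σ(broken) = 2451 kJ
  Bonds formed (products):
    C-C: 1 × 338 = 338
    C-Cl: 2 × 320 = 640
    C-H: 4 × 402 = 1608
    Σ(formed) = 2586 kJ
  ΔH_2 = 2451 − 2586 = −135 kJ
ΔH_1 − ΔH_2 = +30 kJ, so reaction 2 has the more negative ΔH; |ΔH_1 − ΔH_2| = 30 kJ.

Reaction 2, by 30 kJ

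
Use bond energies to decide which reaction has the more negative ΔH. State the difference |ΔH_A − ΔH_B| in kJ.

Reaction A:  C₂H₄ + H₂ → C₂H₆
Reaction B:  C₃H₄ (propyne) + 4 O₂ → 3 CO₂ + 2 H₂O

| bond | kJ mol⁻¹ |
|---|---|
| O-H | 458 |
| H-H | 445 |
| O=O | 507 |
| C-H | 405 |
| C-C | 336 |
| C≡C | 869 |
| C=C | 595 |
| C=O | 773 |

Reaction B, by 1511 kJ

Reaction A:
  Bonds broken (reactants):
    C-H: 4 × 405 = 1620
    C=C: 1 × 595 = 595
    H-H: 1 × 445 = 445
    Σ(broken) = 2660 kJ
  Bonds formed (products):
    C-C: 1 × 336 = 336
    C-H: 6 × 405 = 2430
    Σ(formed) = 2766 kJ
  ΔH_A = 2660 − 2766 = −106 kJ
Reaction B:
  Bonds broken (reactants):
    C≡C: 1 × 869 = 869
    C-C: 1 × 336 = 336
    C-H: 4 × 405 = 1620
    O=O: 4 × 507 = 2028
    Σ(broken) = 4853 kJ
  Bonds formed (products):
    C=O: 6 × 773 = 4638
    O-H: 4 × 458 = 1832
    Σ(formed) = 6470 kJ
  ΔH_B = 4853 − 6470 = −1617 kJ
ΔH_A − ΔH_B = +1511 kJ, so reaction B has the more negative ΔH; |ΔH_A − ΔH_B| = 1511 kJ.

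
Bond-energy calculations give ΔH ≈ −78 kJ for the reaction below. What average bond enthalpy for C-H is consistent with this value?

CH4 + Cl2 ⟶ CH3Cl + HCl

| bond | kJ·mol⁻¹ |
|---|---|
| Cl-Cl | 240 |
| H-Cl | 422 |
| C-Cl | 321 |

D(C-H) ≈ 425 kJ/mol

Let D be the C-H bond energy.
Σ(broken) = 4×D + 1×240 = 240 + 4D
Σ(formed) = 1×321 + 3×D + 1×422 = 743 + 3D
ΔH = Σ(broken) − Σ(formed) = (240 + 4D) − (743 + 3D) = −503 + D
Setting this equal to −78 kJ gives D = 425 kJ/mol.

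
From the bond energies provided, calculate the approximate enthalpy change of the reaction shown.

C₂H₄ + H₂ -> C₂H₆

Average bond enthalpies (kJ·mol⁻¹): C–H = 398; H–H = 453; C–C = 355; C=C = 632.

ΔH ≈ −66 kJ

Bonds broken (reactants):
  C–H: 4 × 398 = 1592
  C=C: 1 × 632 = 632
  H–H: 1 × 453 = 453
  Σ(broken) = 2677 kJ
Bonds formed (products):
  C–C: 1 × 355 = 355
  C–H: 6 × 398 = 2388
  Σ(formed) = 2743 kJ
ΔH = Σ(broken) − Σ(formed) = 2677 − 2743 = −66 kJ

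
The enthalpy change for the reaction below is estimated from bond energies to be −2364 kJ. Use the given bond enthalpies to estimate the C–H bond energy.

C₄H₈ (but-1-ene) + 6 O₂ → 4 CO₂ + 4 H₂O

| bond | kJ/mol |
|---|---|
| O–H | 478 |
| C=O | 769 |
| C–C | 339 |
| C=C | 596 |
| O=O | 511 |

Let D be the C–H bond energy.
Σ(broken) = 2×339 + 8×D + 1×596 + 6×511 = 4340 + 8D
Σ(formed) = 8×769 + 8×478 = 9976
ΔH = Σ(broken) − Σ(formed) = (4340 + 8D) − (9976) = −5636 + 8D
Setting this equal to −2364 kJ gives 8D = 3272, so D = 409 kJ/mol.

D(C–H) ≈ 409 kJ/mol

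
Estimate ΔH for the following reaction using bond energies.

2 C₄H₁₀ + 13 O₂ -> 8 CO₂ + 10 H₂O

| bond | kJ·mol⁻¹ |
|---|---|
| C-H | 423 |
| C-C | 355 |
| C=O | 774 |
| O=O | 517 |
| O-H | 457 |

Bonds broken (reactants):
  C-C: 6 × 355 = 2130
  C-H: 20 × 423 = 8460
  O=O: 13 × 517 = 6721
  Σ(broken) = 17311 kJ
Bonds formed (products):
  C=O: 16 × 774 = 12384
  O-H: 20 × 457 = 9140
  Σ(formed) = 21524 kJ
ΔH = Σ(broken) − Σ(formed) = 17311 − 21524 = −4213 kJ

ΔH ≈ −4213 kJ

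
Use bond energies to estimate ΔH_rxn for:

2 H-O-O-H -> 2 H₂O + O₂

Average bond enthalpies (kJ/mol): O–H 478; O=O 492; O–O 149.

ΔH ≈ −194 kJ

Bonds broken (reactants):
  O–H: 4 × 478 = 1912
  O–O: 2 × 149 = 298
  Σ(broken) = 2210 kJ
Bonds formed (products):
  O–H: 4 × 478 = 1912
  O=O: 1 × 492 = 492
  Σ(formed) = 2404 kJ
ΔH = Σ(broken) − Σ(formed) = 2210 − 2404 = −194 kJ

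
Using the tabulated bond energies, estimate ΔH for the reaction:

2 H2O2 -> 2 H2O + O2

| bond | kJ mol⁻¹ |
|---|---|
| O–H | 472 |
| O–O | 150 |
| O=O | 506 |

ΔH ≈ −206 kJ

Bonds broken (reactants):
  O–H: 4 × 472 = 1888
  O–O: 2 × 150 = 300
  Σ(broken) = 2188 kJ
Bonds formed (products):
  O–H: 4 × 472 = 1888
  O=O: 1 × 506 = 506
  Σ(formed) = 2394 kJ
ΔH = Σ(broken) − Σ(formed) = 2188 − 2394 = −206 kJ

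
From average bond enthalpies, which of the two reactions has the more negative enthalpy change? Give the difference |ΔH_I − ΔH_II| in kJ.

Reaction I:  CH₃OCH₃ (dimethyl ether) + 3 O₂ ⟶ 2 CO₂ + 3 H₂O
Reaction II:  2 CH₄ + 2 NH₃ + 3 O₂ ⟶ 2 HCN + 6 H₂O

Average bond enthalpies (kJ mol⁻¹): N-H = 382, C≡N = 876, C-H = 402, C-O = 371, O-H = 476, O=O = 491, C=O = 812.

Reaction I:
  Bonds broken (reactants):
    C-H: 6 × 402 = 2412
    C-O: 2 × 371 = 742
    O=O: 3 × 491 = 1473
    Σ(broken) = 4627 kJ
  Bonds formed (products):
    C=O: 4 × 812 = 3248
    O-H: 6 × 476 = 2856
    Σ(formed) = 6104 kJ
  ΔH_I = 4627 − 6104 = −1477 kJ
Reaction II:
  Bonds broken (reactants):
    C-H: 8 × 402 = 3216
    N-H: 6 × 382 = 2292
    O=O: 3 × 491 = 1473
    Σ(broken) = 6981 kJ
  Bonds formed (products):
    C≡N: 2 × 876 = 1752
    C-H: 2 × 402 = 804
    O-H: 12 × 476 = 5712
    Σ(formed) = 8268 kJ
  ΔH_II = 6981 − 8268 = −1287 kJ
ΔH_I − ΔH_II = −190 kJ, so reaction I has the more negative ΔH; |ΔH_I − ΔH_II| = 190 kJ.

Reaction I, by 190 kJ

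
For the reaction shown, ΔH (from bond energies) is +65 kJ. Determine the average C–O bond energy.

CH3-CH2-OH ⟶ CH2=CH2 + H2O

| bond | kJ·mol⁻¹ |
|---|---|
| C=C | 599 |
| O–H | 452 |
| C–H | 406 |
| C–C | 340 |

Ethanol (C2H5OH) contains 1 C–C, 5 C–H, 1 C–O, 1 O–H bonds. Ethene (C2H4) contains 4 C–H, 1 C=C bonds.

D(C–O) ≈ 370 kJ/mol

Let D be the C–O bond energy.
Σ(broken) = 1×340 + 5×406 + 1×D + 1×452 = 2822 + D
Σ(formed) = 4×406 + 1×599 + 2×452 = 3127
ΔH = Σ(broken) − Σ(formed) = (2822 + D) − (3127) = −305 + D
Setting this equal to +65 kJ gives D = 370 kJ/mol.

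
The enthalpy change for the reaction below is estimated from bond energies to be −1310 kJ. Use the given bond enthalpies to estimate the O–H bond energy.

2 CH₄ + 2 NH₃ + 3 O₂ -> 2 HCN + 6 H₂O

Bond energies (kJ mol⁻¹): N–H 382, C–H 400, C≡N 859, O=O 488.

Let D be the O–H bond energy.
Σ(broken) = 8×400 + 6×382 + 3×488 = 6956
Σ(formed) = 2×859 + 2×400 + 12×D = 2518 + 12D
ΔH = Σ(broken) − Σ(formed) = (6956) − (2518 + 12D) = +4438 − 12D
Setting this equal to −1310 kJ gives 12D = 5748, so D = 479 kJ/mol.

D(O–H) ≈ 479 kJ/mol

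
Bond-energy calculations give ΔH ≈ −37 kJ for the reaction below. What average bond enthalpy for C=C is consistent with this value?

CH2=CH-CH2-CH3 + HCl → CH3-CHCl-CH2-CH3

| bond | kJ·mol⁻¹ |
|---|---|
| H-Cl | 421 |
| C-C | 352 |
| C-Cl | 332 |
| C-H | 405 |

D(C=C) ≈ 631 kJ/mol

Let D be the C=C bond energy.
Σ(broken) = 2×352 + 8×405 + 1×D + 1×421 = 4365 + D
Σ(formed) = 3×352 + 1×332 + 9×405 = 5033
ΔH = Σ(broken) − Σ(formed) = (4365 + D) − (5033) = −668 + D
Setting this equal to −37 kJ gives D = 631 kJ/mol.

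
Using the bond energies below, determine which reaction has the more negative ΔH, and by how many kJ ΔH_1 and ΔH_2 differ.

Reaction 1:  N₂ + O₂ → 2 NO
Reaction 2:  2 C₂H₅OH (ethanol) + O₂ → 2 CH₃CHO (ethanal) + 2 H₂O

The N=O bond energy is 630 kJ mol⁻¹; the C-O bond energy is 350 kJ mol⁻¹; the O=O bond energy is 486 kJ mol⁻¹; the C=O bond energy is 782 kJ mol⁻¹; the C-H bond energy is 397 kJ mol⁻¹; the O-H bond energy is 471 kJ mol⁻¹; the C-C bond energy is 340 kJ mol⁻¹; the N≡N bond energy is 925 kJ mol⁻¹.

Reaction 2, by 677 kJ

Reaction 1:
  Bonds broken (reactants):
    N≡N: 1 × 925 = 925
    O=O: 1 × 486 = 486
    Σ(broken) = 1411 kJ
  Bonds formed (products):
    N=O: 2 × 630 = 1260
    Σ(formed) = 1260 kJ
  ΔH_1 = 1411 − 1260 = +151 kJ
Reaction 2:
  Bonds broken (reactants):
    C-C: 2 × 340 = 680
    C-H: 10 × 397 = 3970
    C-O: 2 × 350 = 700
    O-H: 2 × 471 = 942
    O=O: 1 × 486 = 486
    Σ(broken) = 6778 kJ
  Bonds formed (products):
    C-C: 2 × 340 = 680
    C-H: 8 × 397 = 3176
    C=O: 2 × 782 = 1564
    O-H: 4 × 471 = 1884
    Σ(formed) = 7304 kJ
  ΔH_2 = 6778 − 7304 = −526 kJ
ΔH_1 − ΔH_2 = +677 kJ, so reaction 2 has the more negative ΔH; |ΔH_1 − ΔH_2| = 677 kJ.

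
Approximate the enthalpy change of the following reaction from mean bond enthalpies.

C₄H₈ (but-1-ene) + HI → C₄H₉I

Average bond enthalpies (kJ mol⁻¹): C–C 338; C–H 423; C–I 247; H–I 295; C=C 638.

ΔH ≈ −75 kJ

Bonds broken (reactants):
  C–C: 2 × 338 = 676
  C–H: 8 × 423 = 3384
  C=C: 1 × 638 = 638
  H–I: 1 × 295 = 295
  Σ(broken) = 4993 kJ
Bonds formed (products):
  C–C: 3 × 338 = 1014
  C–H: 9 × 423 = 3807
  C–I: 1 × 247 = 247
  Σ(formed) = 5068 kJ
ΔH = Σ(broken) − Σ(formed) = 4993 − 5068 = −75 kJ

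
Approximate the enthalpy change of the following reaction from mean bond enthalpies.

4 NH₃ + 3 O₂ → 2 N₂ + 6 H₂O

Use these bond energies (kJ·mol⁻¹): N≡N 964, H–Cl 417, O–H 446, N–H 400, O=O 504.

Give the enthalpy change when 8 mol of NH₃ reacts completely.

ΔH = −1936 kJ

Bonds broken (reactants):
  N–H: 12 × 400 = 4800
  O=O: 3 × 504 = 1512
  Σ(broken) = 6312 kJ
Bonds formed (products):
  N≡N: 2 × 964 = 1928
  O–H: 12 × 446 = 5352
  Σ(formed) = 7280 kJ
ΔH = Σ(broken) − Σ(formed) = 6312 − 7280 = −968 kJ
For 2× the reaction as written: 2 × (−968) = −1936 kJ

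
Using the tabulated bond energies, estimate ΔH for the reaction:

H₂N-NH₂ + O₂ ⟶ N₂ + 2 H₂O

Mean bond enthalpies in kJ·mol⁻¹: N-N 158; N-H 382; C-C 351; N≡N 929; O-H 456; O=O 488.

Bonds broken (reactants):
  N-H: 4 × 382 = 1528
  N-N: 1 × 158 = 158
  O=O: 1 × 488 = 488
  Σ(broken) = 2174 kJ
Bonds formed (products):
  N≡N: 1 × 929 = 929
  O-H: 4 × 456 = 1824
  Σ(formed) = 2753 kJ
ΔH = Σ(broken) − Σ(formed) = 2174 − 2753 = −579 kJ

ΔH ≈ −579 kJ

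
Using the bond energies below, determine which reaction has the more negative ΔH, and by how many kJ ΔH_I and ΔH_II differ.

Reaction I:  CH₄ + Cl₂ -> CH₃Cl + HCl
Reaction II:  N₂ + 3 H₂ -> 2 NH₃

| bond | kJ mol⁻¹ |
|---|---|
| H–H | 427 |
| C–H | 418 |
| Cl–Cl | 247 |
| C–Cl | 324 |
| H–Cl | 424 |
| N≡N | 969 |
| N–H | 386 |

Reaction I:
  Bonds broken (reactants):
    C–H: 4 × 418 = 1672
    Cl–Cl: 1 × 247 = 247
    Σ(broken) = 1919 kJ
  Bonds formed (products):
    C–Cl: 1 × 324 = 324
    C–H: 3 × 418 = 1254
    H–Cl: 1 × 424 = 424
    Σ(formed) = 2002 kJ
  ΔH_I = 1919 − 2002 = −83 kJ
Reaction II:
  Bonds broken (reactants):
    H–H: 3 × 427 = 1281
    N≡N: 1 × 969 = 969
    Σ(broken) = 2250 kJ
  Bonds formed (products):
    N–H: 6 × 386 = 2316
    Σ(formed) = 2316 kJ
  ΔH_II = 2250 − 2316 = −66 kJ
ΔH_I − ΔH_II = −17 kJ, so reaction I has the more negative ΔH; |ΔH_I − ΔH_II| = 17 kJ.

Reaction I, by 17 kJ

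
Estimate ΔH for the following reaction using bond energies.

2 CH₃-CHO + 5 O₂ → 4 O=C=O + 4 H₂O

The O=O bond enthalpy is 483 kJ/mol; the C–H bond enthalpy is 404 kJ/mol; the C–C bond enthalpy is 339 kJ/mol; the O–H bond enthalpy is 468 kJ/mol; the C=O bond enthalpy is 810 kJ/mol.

Bonds broken (reactants):
  C–C: 2 × 339 = 678
  C–H: 8 × 404 = 3232
  C=O: 2 × 810 = 1620
  O=O: 5 × 483 = 2415
  Σ(broken) = 7945 kJ
Bonds formed (products):
  C=O: 8 × 810 = 6480
  O–H: 8 × 468 = 3744
  Σ(formed) = 10224 kJ
ΔH = Σ(broken) − Σ(formed) = 7945 − 10224 = −2279 kJ

ΔH ≈ −2279 kJ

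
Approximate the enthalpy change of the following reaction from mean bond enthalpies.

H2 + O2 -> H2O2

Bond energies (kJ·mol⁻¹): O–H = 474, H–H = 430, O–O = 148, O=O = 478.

Bonds broken (reactants):
  H–H: 1 × 430 = 430
  O=O: 1 × 478 = 478
  Σ(broken) = 908 kJ
Bonds formed (products):
  O–H: 2 × 474 = 948
  O–O: 1 × 148 = 148
  Σ(formed) = 1096 kJ
ΔH = Σ(broken) − Σ(formed) = 908 − 1096 = −188 kJ

ΔH ≈ −188 kJ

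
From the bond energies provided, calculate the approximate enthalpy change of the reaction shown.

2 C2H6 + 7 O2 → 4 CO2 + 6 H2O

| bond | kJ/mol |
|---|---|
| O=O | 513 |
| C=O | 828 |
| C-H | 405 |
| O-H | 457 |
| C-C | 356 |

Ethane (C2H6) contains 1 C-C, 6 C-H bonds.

ΔH ≈ −2945 kJ

Bonds broken (reactants):
  C-C: 2 × 356 = 712
  C-H: 12 × 405 = 4860
  O=O: 7 × 513 = 3591
  Σ(broken) = 9163 kJ
Bonds formed (products):
  C=O: 8 × 828 = 6624
  O-H: 12 × 457 = 5484
  Σ(formed) = 12108 kJ
ΔH = Σ(broken) − Σ(formed) = 9163 − 12108 = −2945 kJ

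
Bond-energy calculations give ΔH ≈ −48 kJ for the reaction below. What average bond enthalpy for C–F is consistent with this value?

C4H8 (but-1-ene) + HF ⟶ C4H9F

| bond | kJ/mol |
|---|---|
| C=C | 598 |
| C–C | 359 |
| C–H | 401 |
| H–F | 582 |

Let D be the C–F bond energy.
Σ(broken) = 2×359 + 8×401 + 1×598 + 1×582 = 5106
Σ(formed) = 3×359 + 1×D + 9×401 = 4686 + D
ΔH = Σ(broken) − Σ(formed) = (5106) − (4686 + D) = +420 − D
Setting this equal to −48 kJ gives D = 468 kJ/mol.

D(C–F) ≈ 468 kJ/mol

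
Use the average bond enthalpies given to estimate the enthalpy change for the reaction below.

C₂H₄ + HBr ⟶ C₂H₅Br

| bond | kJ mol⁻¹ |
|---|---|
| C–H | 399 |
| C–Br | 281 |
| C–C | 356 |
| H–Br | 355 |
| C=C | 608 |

Bonds broken (reactants):
  C–H: 4 × 399 = 1596
  C=C: 1 × 608 = 608
  H–Br: 1 × 355 = 355
  Σ(broken) = 2559 kJ
Bonds formed (products):
  C–Br: 1 × 281 = 281
  C–C: 1 × 356 = 356
  C–H: 5 × 399 = 1995
  Σ(formed) = 2632 kJ
ΔH = Σ(broken) − Σ(formed) = 2559 − 2632 = −73 kJ

ΔH ≈ −73 kJ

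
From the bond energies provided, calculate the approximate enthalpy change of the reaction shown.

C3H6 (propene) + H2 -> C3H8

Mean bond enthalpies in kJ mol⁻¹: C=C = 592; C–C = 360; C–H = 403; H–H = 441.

ΔH ≈ −133 kJ

Bonds broken (reactants):
  C–C: 1 × 360 = 360
  C–H: 6 × 403 = 2418
  C=C: 1 × 592 = 592
  H–H: 1 × 441 = 441
  Σ(broken) = 3811 kJ
Bonds formed (products):
  C–C: 2 × 360 = 720
  C–H: 8 × 403 = 3224
  Σ(formed) = 3944 kJ
ΔH = Σ(broken) − Σ(formed) = 3811 − 3944 = −133 kJ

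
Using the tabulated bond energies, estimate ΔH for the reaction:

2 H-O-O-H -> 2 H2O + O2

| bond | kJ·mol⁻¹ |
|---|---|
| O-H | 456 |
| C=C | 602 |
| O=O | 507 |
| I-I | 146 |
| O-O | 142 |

Bonds broken (reactants):
  O-H: 4 × 456 = 1824
  O-O: 2 × 142 = 284
  Σ(broken) = 2108 kJ
Bonds formed (products):
  O-H: 4 × 456 = 1824
  O=O: 1 × 507 = 507
  Σ(formed) = 2331 kJ
ΔH = Σ(broken) − Σ(formed) = 2108 − 2331 = −223 kJ

ΔH ≈ −223 kJ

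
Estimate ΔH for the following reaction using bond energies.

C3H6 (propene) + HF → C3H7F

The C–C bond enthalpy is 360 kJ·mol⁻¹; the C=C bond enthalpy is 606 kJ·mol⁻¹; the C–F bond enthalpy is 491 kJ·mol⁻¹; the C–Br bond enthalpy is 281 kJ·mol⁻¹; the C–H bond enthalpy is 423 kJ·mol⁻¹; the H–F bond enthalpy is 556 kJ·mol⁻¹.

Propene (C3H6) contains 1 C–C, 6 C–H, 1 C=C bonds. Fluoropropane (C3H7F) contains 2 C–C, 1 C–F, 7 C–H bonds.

Bonds broken (reactants):
  C–C: 1 × 360 = 360
  C–H: 6 × 423 = 2538
  C=C: 1 × 606 = 606
  H–F: 1 × 556 = 556
  Σ(broken) = 4060 kJ
Bonds formed (products):
  C–C: 2 × 360 = 720
  C–F: 1 × 491 = 491
  C–H: 7 × 423 = 2961
  Σ(formed) = 4172 kJ
ΔH = Σ(broken) − Σ(formed) = 4060 − 4172 = −112 kJ

ΔH ≈ −112 kJ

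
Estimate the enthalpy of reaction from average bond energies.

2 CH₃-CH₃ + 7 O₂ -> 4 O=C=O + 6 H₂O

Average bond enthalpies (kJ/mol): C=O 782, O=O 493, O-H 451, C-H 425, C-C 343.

ΔH ≈ −2431 kJ

Bonds broken (reactants):
  C-C: 2 × 343 = 686
  C-H: 12 × 425 = 5100
  O=O: 7 × 493 = 3451
  Σ(broken) = 9237 kJ
Bonds formed (products):
  C=O: 8 × 782 = 6256
  O-H: 12 × 451 = 5412
  Σ(formed) = 11668 kJ
ΔH = Σ(broken) − Σ(formed) = 9237 − 11668 = −2431 kJ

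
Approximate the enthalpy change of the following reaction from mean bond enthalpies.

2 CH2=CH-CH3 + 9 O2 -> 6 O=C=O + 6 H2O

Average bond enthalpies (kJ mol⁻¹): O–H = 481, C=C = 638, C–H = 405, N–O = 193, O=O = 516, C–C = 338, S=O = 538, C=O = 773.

Bonds broken (reactants):
  C–C: 2 × 338 = 676
  C–H: 12 × 405 = 4860
  C=C: 2 × 638 = 1276
  O=O: 9 × 516 = 4644
  Σ(broken) = 11456 kJ
Bonds formed (products):
  C=O: 12 × 773 = 9276
  O–H: 12 × 481 = 5772
  Σ(formed) = 15048 kJ
ΔH = Σ(broken) − Σ(formed) = 11456 − 15048 = −3592 kJ

ΔH ≈ −3592 kJ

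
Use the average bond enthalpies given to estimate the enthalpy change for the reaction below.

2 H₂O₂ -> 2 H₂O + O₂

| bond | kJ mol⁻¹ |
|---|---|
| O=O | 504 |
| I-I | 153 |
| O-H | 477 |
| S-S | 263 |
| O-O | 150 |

ΔH ≈ −204 kJ

Bonds broken (reactants):
  O-H: 4 × 477 = 1908
  O-O: 2 × 150 = 300
  Σ(broken) = 2208 kJ
Bonds formed (products):
  O-H: 4 × 477 = 1908
  O=O: 1 × 504 = 504
  Σ(formed) = 2412 kJ
ΔH = Σ(broken) − Σ(formed) = 2208 − 2412 = −204 kJ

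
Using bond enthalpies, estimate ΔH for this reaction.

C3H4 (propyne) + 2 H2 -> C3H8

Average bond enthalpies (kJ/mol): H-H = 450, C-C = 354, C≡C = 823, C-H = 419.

Bonds broken (reactants):
  C≡C: 1 × 823 = 823
  C-C: 1 × 354 = 354
  C-H: 4 × 419 = 1676
  H-H: 2 × 450 = 900
  Σ(broken) = 3753 kJ
Bonds formed (products):
  C-C: 2 × 354 = 708
  C-H: 8 × 419 = 3352
  Σ(formed) = 4060 kJ
ΔH = Σ(broken) − Σ(formed) = 3753 − 4060 = −307 kJ

ΔH ≈ −307 kJ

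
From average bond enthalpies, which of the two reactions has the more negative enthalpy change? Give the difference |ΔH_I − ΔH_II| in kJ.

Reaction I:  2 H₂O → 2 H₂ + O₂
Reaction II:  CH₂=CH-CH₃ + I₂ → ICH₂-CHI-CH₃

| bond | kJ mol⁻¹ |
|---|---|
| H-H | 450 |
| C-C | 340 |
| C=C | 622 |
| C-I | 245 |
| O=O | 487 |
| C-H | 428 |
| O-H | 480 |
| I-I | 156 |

Reaction II, by 585 kJ

Reaction I:
  Bonds broken (reactants):
    O-H: 4 × 480 = 1920
    Σ(broken) = 1920 kJ
  Bonds formed (products):
    H-H: 2 × 450 = 900
    O=O: 1 × 487 = 487
    Σ(formed) = 1387 kJ
  ΔH_I = 1920 − 1387 = +533 kJ
Reaction II:
  Bonds broken (reactants):
    C-C: 1 × 340 = 340
    C-H: 6 × 428 = 2568
    C=C: 1 × 622 = 622
    I-I: 1 × 156 = 156
    Σ(broken) = 3686 kJ
  Bonds formed (products):
    C-C: 2 × 340 = 680
    C-H: 6 × 428 = 2568
    C-I: 2 × 245 = 490
    Σ(formed) = 3738 kJ
  ΔH_II = 3686 − 3738 = −52 kJ
ΔH_I − ΔH_II = +585 kJ, so reaction II has the more negative ΔH; |ΔH_I − ΔH_II| = 585 kJ.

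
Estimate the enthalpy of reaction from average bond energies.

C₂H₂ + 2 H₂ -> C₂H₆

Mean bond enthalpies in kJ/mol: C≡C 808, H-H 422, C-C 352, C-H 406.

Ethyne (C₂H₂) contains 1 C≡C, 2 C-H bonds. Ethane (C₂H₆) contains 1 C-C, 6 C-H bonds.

ΔH ≈ −324 kJ

Bonds broken (reactants):
  C≡C: 1 × 808 = 808
  C-H: 2 × 406 = 812
  H-H: 2 × 422 = 844
  Σ(broken) = 2464 kJ
Bonds formed (products):
  C-C: 1 × 352 = 352
  C-H: 6 × 406 = 2436
  Σ(formed) = 2788 kJ
ΔH = Σ(broken) − Σ(formed) = 2464 − 2788 = −324 kJ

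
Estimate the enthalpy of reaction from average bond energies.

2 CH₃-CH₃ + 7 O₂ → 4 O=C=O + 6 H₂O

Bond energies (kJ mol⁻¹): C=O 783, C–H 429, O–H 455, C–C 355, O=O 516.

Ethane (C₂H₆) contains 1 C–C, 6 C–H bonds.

ΔH ≈ −2254 kJ

Bonds broken (reactants):
  C–C: 2 × 355 = 710
  C–H: 12 × 429 = 5148
  O=O: 7 × 516 = 3612
  Σ(broken) = 9470 kJ
Bonds formed (products):
  C=O: 8 × 783 = 6264
  O–H: 12 × 455 = 5460
  Σ(formed) = 11724 kJ
ΔH = Σ(broken) − Σ(formed) = 9470 − 11724 = −2254 kJ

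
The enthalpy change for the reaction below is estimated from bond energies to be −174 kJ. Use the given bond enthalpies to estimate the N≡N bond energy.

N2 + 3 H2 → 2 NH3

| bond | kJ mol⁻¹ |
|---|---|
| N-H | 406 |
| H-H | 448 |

D(N≡N) ≈ 918 kJ/mol

Let D be the N≡N bond energy.
Σ(broken) = 3×448 + 1×D = 1344 + D
Σ(formed) = 6×406 = 2436
ΔH = Σ(broken) − Σ(formed) = (1344 + D) − (2436) = −1092 + D
Setting this equal to −174 kJ gives D = 918 kJ/mol.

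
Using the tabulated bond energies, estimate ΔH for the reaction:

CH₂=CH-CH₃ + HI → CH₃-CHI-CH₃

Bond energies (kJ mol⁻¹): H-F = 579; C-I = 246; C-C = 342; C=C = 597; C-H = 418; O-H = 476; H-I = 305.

Bonds broken (reactants):
  C-C: 1 × 342 = 342
  C-H: 6 × 418 = 2508
  C=C: 1 × 597 = 597
  H-I: 1 × 305 = 305
  Σ(broken) = 3752 kJ
Bonds formed (products):
  C-C: 2 × 342 = 684
  C-H: 7 × 418 = 2926
  C-I: 1 × 246 = 246
  Σ(formed) = 3856 kJ
ΔH = Σ(broken) − Σ(formed) = 3752 − 3856 = −104 kJ

ΔH ≈ −104 kJ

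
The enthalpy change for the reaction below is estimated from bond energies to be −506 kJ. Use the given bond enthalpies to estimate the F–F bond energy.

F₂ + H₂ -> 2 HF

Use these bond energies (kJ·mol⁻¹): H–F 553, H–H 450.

D(F–F) ≈ 150 kJ/mol

Let D be the F–F bond energy.
Σ(broken) = 1×D + 1×450 = 450 + D
Σ(formed) = 2×553 = 1106
ΔH = Σ(broken) − Σ(formed) = (450 + D) − (1106) = −656 + D
Setting this equal to −506 kJ gives D = 150 kJ/mol.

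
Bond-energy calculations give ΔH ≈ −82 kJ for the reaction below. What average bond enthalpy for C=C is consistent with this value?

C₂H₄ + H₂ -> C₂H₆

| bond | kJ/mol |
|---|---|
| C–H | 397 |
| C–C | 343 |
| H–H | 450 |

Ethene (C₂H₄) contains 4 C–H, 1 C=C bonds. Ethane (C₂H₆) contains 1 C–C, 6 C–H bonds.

Let D be the C=C bond energy.
Σ(broken) = 4×397 + 1×D + 1×450 = 2038 + D
Σ(formed) = 1×343 + 6×397 = 2725
ΔH = Σ(broken) − Σ(formed) = (2038 + D) − (2725) = −687 + D
Setting this equal to −82 kJ gives D = 605 kJ/mol.

D(C=C) ≈ 605 kJ/mol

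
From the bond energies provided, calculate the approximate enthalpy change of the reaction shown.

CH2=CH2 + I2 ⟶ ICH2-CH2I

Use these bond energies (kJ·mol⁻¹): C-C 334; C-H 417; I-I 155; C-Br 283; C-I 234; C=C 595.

Bonds broken (reactants):
  C-H: 4 × 417 = 1668
  C=C: 1 × 595 = 595
  I-I: 1 × 155 = 155
  Σ(broken) = 2418 kJ
Bonds formed (products):
  C-C: 1 × 334 = 334
  C-H: 4 × 417 = 1668
  C-I: 2 × 234 = 468
  Σ(formed) = 2470 kJ
ΔH = Σ(broken) − Σ(formed) = 2418 − 2470 = −52 kJ

ΔH ≈ −52 kJ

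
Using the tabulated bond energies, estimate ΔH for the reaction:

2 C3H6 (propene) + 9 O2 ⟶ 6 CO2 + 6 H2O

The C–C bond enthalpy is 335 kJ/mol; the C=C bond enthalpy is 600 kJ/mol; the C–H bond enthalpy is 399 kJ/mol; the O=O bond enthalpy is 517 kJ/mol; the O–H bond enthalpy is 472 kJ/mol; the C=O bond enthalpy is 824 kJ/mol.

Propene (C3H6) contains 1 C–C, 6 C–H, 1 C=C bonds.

Bonds broken (reactants):
  C–C: 2 × 335 = 670
  C–H: 12 × 399 = 4788
  C=C: 2 × 600 = 1200
  O=O: 9 × 517 = 4653
  Σ(broken) = 11311 kJ
Bonds formed (products):
  C=O: 12 × 824 = 9888
  O–H: 12 × 472 = 5664
  Σ(formed) = 15552 kJ
ΔH = Σ(broken) − Σ(formed) = 11311 − 15552 = −4241 kJ

ΔH ≈ −4241 kJ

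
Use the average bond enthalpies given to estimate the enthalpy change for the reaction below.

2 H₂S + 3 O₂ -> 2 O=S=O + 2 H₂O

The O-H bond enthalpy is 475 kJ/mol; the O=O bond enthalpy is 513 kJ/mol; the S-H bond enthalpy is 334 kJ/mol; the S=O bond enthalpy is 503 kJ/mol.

ΔH ≈ −1037 kJ

Bonds broken (reactants):
  O=O: 3 × 513 = 1539
  S-H: 4 × 334 = 1336
  Σ(broken) = 2875 kJ
Bonds formed (products):
  O-H: 4 × 475 = 1900
  S=O: 4 × 503 = 2012
  Σ(formed) = 3912 kJ
ΔH = Σ(broken) − Σ(formed) = 2875 − 3912 = −1037 kJ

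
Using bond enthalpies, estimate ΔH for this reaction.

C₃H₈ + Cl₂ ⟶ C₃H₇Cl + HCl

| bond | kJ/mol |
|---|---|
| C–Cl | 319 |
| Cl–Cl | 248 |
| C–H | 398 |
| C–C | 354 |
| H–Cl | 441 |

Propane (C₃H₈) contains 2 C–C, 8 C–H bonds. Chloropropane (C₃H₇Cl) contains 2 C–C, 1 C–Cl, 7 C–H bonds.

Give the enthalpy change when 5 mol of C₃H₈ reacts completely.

ΔH = −570 kJ

Bonds broken (reactants):
  C–C: 2 × 354 = 708
  C–H: 8 × 398 = 3184
  Cl–Cl: 1 × 248 = 248
  Σ(broken) = 4140 kJ
Bonds formed (products):
  C–C: 2 × 354 = 708
  C–Cl: 1 × 319 = 319
  C–H: 7 × 398 = 2786
  H–Cl: 1 × 441 = 441
  Σ(formed) = 4254 kJ
ΔH = Σ(broken) − Σ(formed) = 4140 − 4254 = −114 kJ
For 5× the reaction as written: 5 × (−114) = −570 kJ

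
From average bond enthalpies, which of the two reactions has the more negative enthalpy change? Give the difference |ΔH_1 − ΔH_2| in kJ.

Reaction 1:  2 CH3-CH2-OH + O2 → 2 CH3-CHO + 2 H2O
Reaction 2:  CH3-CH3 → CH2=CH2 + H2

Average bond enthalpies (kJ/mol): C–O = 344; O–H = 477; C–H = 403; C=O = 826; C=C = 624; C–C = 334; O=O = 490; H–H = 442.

Reaction 1:
  Bonds broken (reactants):
    C–C: 2 × 334 = 668
    C–H: 10 × 403 = 4030
    C–O: 2 × 344 = 688
    O–H: 2 × 477 = 954
    O=O: 1 × 490 = 490
    Σ(broken) = 6830 kJ
  Bonds formed (products):
    C–C: 2 × 334 = 668
    C–H: 8 × 403 = 3224
    C=O: 2 × 826 = 1652
    O–H: 4 × 477 = 1908
    Σ(formed) = 7452 kJ
  ΔH_1 = 6830 − 7452 = −622 kJ
Reaction 2:
  Bonds broken (reactants):
    C–C: 1 × 334 = 334
    C–H: 6 × 403 = 2418
    Σ(broken) = 2752 kJ
  Bonds formed (products):
    C–H: 4 × 403 = 1612
    C=C: 1 × 624 = 624
    H–H: 1 × 442 = 442
    Σ(formed) = 2678 kJ
  ΔH_2 = 2752 − 2678 = +74 kJ
ΔH_1 − ΔH_2 = −696 kJ, so reaction 1 has the more negative ΔH; |ΔH_1 − ΔH_2| = 696 kJ.

Reaction 1, by 696 kJ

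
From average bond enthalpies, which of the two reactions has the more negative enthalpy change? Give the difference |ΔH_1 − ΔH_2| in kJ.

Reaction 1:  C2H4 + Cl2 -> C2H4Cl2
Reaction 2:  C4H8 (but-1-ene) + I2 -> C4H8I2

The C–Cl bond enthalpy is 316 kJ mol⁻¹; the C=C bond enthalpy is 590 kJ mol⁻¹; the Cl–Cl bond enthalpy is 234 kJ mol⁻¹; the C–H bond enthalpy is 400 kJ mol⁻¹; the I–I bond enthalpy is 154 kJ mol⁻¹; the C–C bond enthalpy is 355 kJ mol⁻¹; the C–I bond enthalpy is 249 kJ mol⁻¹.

Reaction 1:
  Bonds broken (reactants):
    C–H: 4 × 400 = 1600
    C=C: 1 × 590 = 590
    Cl–Cl: 1 × 234 = 234
    Σ(broken) = 2424 kJ
  Bonds formed (products):
    C–C: 1 × 355 = 355
    C–Cl: 2 × 316 = 632
    C–H: 4 × 400 = 1600
    Σ(formed) = 2587 kJ
  ΔH_1 = 2424 − 2587 = −163 kJ
Reaction 2:
  Bonds broken (reactants):
    C–C: 2 × 355 = 710
    C–H: 8 × 400 = 3200
    C=C: 1 × 590 = 590
    I–I: 1 × 154 = 154
    Σ(broken) = 4654 kJ
  Bonds formed (products):
    C–C: 3 × 355 = 1065
    C–H: 8 × 400 = 3200
    C–I: 2 × 249 = 498
    Σ(formed) = 4763 kJ
  ΔH_2 = 4654 − 4763 = −109 kJ
ΔH_1 − ΔH_2 = −54 kJ, so reaction 1 has the more negative ΔH; |ΔH_1 − ΔH_2| = 54 kJ.

Reaction 1, by 54 kJ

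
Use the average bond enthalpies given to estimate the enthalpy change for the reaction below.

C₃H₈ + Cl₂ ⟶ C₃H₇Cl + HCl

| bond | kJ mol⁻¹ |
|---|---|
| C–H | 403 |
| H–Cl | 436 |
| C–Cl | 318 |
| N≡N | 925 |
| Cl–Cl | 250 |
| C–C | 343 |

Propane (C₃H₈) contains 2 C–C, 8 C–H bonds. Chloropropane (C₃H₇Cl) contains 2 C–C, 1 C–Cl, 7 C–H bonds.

Bonds broken (reactants):
  C–C: 2 × 343 = 686
  C–H: 8 × 403 = 3224
  Cl–Cl: 1 × 250 = 250
  Σ(broken) = 4160 kJ
Bonds formed (products):
  C–C: 2 × 343 = 686
  C–Cl: 1 × 318 = 318
  C–H: 7 × 403 = 2821
  H–Cl: 1 × 436 = 436
  Σ(formed) = 4261 kJ
ΔH = Σ(broken) − Σ(formed) = 4160 − 4261 = −101 kJ

ΔH ≈ −101 kJ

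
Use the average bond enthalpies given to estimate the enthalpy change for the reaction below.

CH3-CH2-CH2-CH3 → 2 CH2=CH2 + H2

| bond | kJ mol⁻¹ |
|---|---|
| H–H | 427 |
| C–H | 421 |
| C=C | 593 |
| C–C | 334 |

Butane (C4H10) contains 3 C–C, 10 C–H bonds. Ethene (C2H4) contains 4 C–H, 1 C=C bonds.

ΔH ≈ +231 kJ

Bonds broken (reactants):
  C–C: 3 × 334 = 1002
  C–H: 10 × 421 = 4210
  Σ(broken) = 5212 kJ
Bonds formed (products):
  C–H: 8 × 421 = 3368
  C=C: 2 × 593 = 1186
  H–H: 1 × 427 = 427
  Σ(formed) = 4981 kJ
ΔH = Σ(broken) − Σ(formed) = 5212 − 4981 = +231 kJ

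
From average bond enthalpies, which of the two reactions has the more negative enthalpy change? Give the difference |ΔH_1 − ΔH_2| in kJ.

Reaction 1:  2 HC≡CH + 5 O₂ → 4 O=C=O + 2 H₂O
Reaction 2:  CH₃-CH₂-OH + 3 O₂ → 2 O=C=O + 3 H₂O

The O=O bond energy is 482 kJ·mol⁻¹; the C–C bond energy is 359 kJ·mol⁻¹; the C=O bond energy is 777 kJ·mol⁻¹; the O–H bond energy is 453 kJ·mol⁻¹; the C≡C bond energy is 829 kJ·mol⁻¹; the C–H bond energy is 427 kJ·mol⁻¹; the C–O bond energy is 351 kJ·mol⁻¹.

Reaction 1:
  Bonds broken (reactants):
    C≡C: 2 × 829 = 1658
    C–H: 4 × 427 = 1708
    O=O: 5 × 482 = 2410
    Σ(broken) = 5776 kJ
  Bonds formed (products):
    C=O: 8 × 777 = 6216
    O–H: 4 × 453 = 1812
    Σ(formed) = 8028 kJ
  ΔH_1 = 5776 − 8028 = −2252 kJ
Reaction 2:
  Bonds broken (reactants):
    C–C: 1 × 359 = 359
    C–H: 5 × 427 = 2135
    C–O: 1 × 351 = 351
    O–H: 1 × 453 = 453
    O=O: 3 × 482 = 1446
    Σ(broken) = 4744 kJ
  Bonds formed (products):
    C=O: 4 × 777 = 3108
    O–H: 6 × 453 = 2718
    Σ(formed) = 5826 kJ
  ΔH_2 = 4744 − 5826 = −1082 kJ
ΔH_1 − ΔH_2 = −1170 kJ, so reaction 1 has the more negative ΔH; |ΔH_1 − ΔH_2| = 1170 kJ.

Reaction 1, by 1170 kJ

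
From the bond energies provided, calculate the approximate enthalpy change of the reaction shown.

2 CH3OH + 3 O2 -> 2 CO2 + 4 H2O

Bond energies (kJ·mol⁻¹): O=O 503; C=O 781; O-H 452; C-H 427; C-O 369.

Bonds broken (reactants):
  C-H: 6 × 427 = 2562
  C-O: 2 × 369 = 738
  O-H: 2 × 452 = 904
  O=O: 3 × 503 = 1509
  Σ(broken) = 5713 kJ
Bonds formed (products):
  C=O: 4 × 781 = 3124
  O-H: 8 × 452 = 3616
  Σ(formed) = 6740 kJ
ΔH = Σ(broken) − Σ(formed) = 5713 − 6740 = −1027 kJ

ΔH ≈ −1027 kJ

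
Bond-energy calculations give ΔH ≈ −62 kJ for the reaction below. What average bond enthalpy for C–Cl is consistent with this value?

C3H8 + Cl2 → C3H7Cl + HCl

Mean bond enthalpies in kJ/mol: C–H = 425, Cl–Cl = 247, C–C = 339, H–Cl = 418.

Let D be the C–Cl bond energy.
Σ(broken) = 2×339 + 8×425 + 1×247 = 4325
Σ(formed) = 2×339 + 1×D + 7×425 + 1×418 = 4071 + D
ΔH = Σ(broken) − Σ(formed) = (4325) − (4071 + D) = +254 − D
Setting this equal to −62 kJ gives D = 316 kJ/mol.

D(C–Cl) ≈ 316 kJ/mol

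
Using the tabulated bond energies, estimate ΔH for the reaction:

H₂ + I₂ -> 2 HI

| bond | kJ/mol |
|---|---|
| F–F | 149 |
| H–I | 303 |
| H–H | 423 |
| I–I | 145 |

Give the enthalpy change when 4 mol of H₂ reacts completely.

ΔH = −152 kJ

Bonds broken (reactants):
  H–H: 1 × 423 = 423
  I–I: 1 × 145 = 145
  Σ(broken) = 568 kJ
Bonds formed (products):
  H–I: 2 × 303 = 606
  Σ(formed) = 606 kJ
ΔH = Σ(broken) − Σ(formed) = 568 − 606 = −38 kJ
For 4× the reaction as written: 4 × (−38) = −152 kJ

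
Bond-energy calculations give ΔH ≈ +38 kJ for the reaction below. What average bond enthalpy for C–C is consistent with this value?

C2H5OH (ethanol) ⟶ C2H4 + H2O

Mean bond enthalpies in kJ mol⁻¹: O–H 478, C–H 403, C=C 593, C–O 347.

Let D be the C–C bond energy.
Σ(broken) = 1×D + 5×403 + 1×347 + 1×478 = 2840 + D
Σ(formed) = 4×403 + 1×593 + 2×478 = 3161
ΔH = Σ(broken) − Σ(formed) = (2840 + D) − (3161) = −321 + D
Setting this equal to +38 kJ gives D = 359 kJ/mol.

D(C–C) ≈ 359 kJ/mol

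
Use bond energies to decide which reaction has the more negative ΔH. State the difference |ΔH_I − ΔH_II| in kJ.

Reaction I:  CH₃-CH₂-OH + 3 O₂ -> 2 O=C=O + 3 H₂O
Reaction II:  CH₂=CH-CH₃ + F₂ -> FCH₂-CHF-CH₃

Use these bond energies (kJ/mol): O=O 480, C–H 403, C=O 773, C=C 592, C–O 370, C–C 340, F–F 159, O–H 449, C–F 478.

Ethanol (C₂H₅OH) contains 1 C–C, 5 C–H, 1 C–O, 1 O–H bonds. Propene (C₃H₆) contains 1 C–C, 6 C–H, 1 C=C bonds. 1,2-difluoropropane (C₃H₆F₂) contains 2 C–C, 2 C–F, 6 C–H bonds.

Reaction I, by 627 kJ

Reaction I:
  Bonds broken (reactants):
    C–C: 1 × 340 = 340
    C–H: 5 × 403 = 2015
    C–O: 1 × 370 = 370
    O–H: 1 × 449 = 449
    O=O: 3 × 480 = 1440
    Σ(broken) = 4614 kJ
  Bonds formed (products):
    C=O: 4 × 773 = 3092
    O–H: 6 × 449 = 2694
    Σ(formed) = 5786 kJ
  ΔH_I = 4614 − 5786 = −1172 kJ
Reaction II:
  Bonds broken (reactants):
    C–C: 1 × 340 = 340
    C–H: 6 × 403 = 2418
    C=C: 1 × 592 = 592
    F–F: 1 × 159 = 159
    Σ(broken) = 3509 kJ
  Bonds formed (products):
    C–C: 2 × 340 = 680
    C–F: 2 × 478 = 956
    C–H: 6 × 403 = 2418
    Σ(formed) = 4054 kJ
  ΔH_II = 3509 − 4054 = −545 kJ
ΔH_I − ΔH_II = −627 kJ, so reaction I has the more negative ΔH; |ΔH_I − ΔH_II| = 627 kJ.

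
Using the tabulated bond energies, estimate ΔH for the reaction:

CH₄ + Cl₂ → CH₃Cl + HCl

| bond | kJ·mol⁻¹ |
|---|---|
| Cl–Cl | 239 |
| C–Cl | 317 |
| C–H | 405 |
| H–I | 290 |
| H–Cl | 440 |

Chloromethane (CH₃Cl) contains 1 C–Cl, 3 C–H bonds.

Bonds broken (reactants):
  C–H: 4 × 405 = 1620
  Cl–Cl: 1 × 239 = 239
  Σ(broken) = 1859 kJ
Bonds formed (products):
  C–Cl: 1 × 317 = 317
  C–H: 3 × 405 = 1215
  H–Cl: 1 × 440 = 440
  Σ(formed) = 1972 kJ
ΔH = Σ(broken) − Σ(formed) = 1859 − 1972 = −113 kJ

ΔH ≈ −113 kJ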